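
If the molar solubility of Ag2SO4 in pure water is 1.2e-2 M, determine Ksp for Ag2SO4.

Ag2SO4(s) ⇌ 2 Ag^+(aq) + SO4^2-(aq)
For each mole of Ag2SO4 that dissolves: [Ag^+] = 2s, [SO4^2-] = s.
Ksp = [Ag^+]^2[SO4^2-]
Ksp = (2s)^2s = 4s^3
With s = 1.2 × 10^-2: Ksp = 6.9 × 10^-6

Ksp ≈ 6.9e-6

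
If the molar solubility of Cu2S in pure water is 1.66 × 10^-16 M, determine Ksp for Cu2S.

Cu2S(s) ⇌ 2 Cu^+(aq) + S^2-(aq)
Let s = molar solubility. Then [Cu^+] = 2s and [S^2-] = s.
Ksp = [Cu^+]^2[S^2-]
Ksp = (2s)^2s = 4s^3
With s = 1.66 × 10^-16: Ksp = 1.83 × 10^-47

Ksp = 1.83 x 10^-47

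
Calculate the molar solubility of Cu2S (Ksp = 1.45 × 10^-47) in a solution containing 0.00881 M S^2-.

Cu2S(s) ⇌ 2 Cu^+(aq) + S^2-(aq)
Ksp = [Cu^+]^2[S^2-]
If s mol/L dissolves here, [Cu^+] = 2s, [S^2-] = 0.00881 + s ≈ 0.00881 (since the S^2- already present dominates).
Ksp ≈ (2s)^2 × 0.00881
s = 2.03 x 10^-23 M
Check: s = 2.0 × 10^-23 ≪ 0.00881, so the approximation is valid.

2.03 x 10^-23 M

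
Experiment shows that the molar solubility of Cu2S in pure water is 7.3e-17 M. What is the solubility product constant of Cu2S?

Ksp = 1.6 x 10^-48

Cu2S(s) <=> 2 Cu^+(aq) + S^2-(aq)
For each mole of Cu2S that dissolves: [Cu^+] = 2s, [S^2-] = s.
Ksp = [Cu^+]^2[S^2-]
So Ksp = (2s)^2 × s = 4s^3
With s = 7.3 × 10^-17: Ksp = 1.6 x 10^-48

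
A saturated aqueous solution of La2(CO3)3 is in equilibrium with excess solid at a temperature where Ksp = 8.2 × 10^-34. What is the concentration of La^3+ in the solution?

La2(CO3)3(s) ⇌ 2 La^3+ + 3 CO3^2-
Ksp = [La^3+]^2[CO3^2-]^3
Let s = molar solubility. Then [La^3+] = 2s and [CO3^2-] = 3s.
Ksp = (2s)^2(3s)^3 = 108s^5
s = (8.2 × 10^-34 / 108)^(1/5) = 9.46 × 10^-8 M
[La^3+] = 2s = 1.9 × 10^-7 M

[La^3+] = 1.9 × 10^-7 M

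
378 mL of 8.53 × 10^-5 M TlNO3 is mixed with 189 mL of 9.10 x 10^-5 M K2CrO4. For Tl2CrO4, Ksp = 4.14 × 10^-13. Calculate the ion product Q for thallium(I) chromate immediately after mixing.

Total volume = 378 + 189 = 567 mL.
[Tl^+] = 8.53 × 10^-5 × (378/567) = 5.687 × 10^-5 M
[CrO4^2-] = 9.10 × 10^-5 × (189/567) = 3.033 × 10^-5 M
Tl2CrO4(s) ⇌ 2 Tl^+ + CrO4^2-, so Q = [Tl^+]^2[CrO4^2-]
Q = (5.687 × 10^-5)^2(3.033 x 10^-5) = 9.81 × 10^-14
Q < Ksp, so no precipitate of Tl2CrO4 forms.

Q = 9.81e-14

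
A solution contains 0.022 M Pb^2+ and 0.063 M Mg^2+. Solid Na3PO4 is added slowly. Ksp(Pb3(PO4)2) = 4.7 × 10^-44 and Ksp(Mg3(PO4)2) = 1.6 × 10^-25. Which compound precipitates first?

Each salt begins to precipitate when Q = Ksp, i.e. when [PO4^3-] reaches its threshold.
For Pb3(PO4)2: 4.7 × 10^-44 = (0.022)^3 × [PO4^3-]^2  ⇒  [PO4^3-] = 6.6 × 10^-20 M.
For Mg3(PO4)2: 1.6 × 10^-25 = (0.063)^3 × [PO4^3-]^2  ⇒  [PO4^3-] = 2.5 × 10^-11 M.
The salt with the lower threshold [PO4^3-] precipitates first: Pb3(PO4)2.

Pb3(PO4)2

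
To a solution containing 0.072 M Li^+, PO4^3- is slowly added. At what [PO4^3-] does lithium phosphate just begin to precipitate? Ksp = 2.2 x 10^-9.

[PO4^3-] ≈ 5.9 × 10^-6 M

Li3PO4(s) ⇌ 3 Li^+(aq) + PO4^3-(aq)
Ksp = [Li^+]^3[PO4^3-]
Precipitation begins when Q = Ksp. With [Li^+] = 0.072 M:
2.2 x 10^-9 = (0.072)^3 × [PO4^3-]
[PO4^3-] = (2.2 x 10^-9 / 3.73 x 10^-4) = 5.9 x 10^-6 M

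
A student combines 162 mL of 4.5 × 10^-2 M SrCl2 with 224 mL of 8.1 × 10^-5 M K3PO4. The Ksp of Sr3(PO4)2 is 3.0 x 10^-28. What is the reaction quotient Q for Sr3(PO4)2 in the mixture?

1.5e-14

Total volume = 162 + 224 = 386 mL.
[Sr^2+] = 4.5 x 10^-2 × (162/386) = 1.89 x 10^-2 M
[PO4^3-] = 8.1 × 10^-5 × (224/386) = 4.70 × 10^-5 M
Sr3(PO4)2(s) ⇌ 3 Sr^2+(aq) + 2 PO4^3-(aq), so Q = [Sr^2+]^3[PO4^3-]^2
Q = (1.89 x 10^-2)^3(4.70 × 10^-5)^2 = 1.5 × 10^-14
Q > Ksp, so Sr3(PO4)2 will precipitate.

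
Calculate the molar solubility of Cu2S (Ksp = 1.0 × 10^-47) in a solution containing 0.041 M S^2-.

Cu2S(s) ⇌ 2 Cu^+ + S^2-
Ksp = [Cu^+]^2[S^2-]
Let s = moles of Cu2S that dissolve per litre. [Cu^+] = 2s, [S^2-] = 0.041 + s ≈ 0.041 (common-ion effect: S^2- is already 0.041 M).
Ksp ≈ (2s)^2 × 0.041
s = 7.8 × 10^-24 M
Check: s = 7.8 × 10^-24 ≪ 0.041, so the approximation is valid.

s = 7.8 x 10^-24 M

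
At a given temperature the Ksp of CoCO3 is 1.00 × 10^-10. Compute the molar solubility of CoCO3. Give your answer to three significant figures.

s ≈ 1.00e-5 M

CoCO3(s) ⇌ Co^2+(aq) + CO3^2-(aq)
Ksp = [Co^2+][CO3^2-]
With molar solubility s: [Co^2+] = s, [CO3^2-] = s.
Ksp = (s)(s) = s^2
s = (1.00 × 10^-10)^(1/2) = 1.00 × 10^-5 M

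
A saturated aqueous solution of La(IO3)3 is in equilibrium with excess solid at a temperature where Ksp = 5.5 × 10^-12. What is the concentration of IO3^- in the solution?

La(IO3)3(s) ⇌ La^3+(aq) + 3 IO3^-(aq)
Ksp = [La^3+][IO3^-]^3
With molar solubility s: [La^3+] = s, [IO3^-] = 3s.
So Ksp = s × (3s)^3 = 27s^4
s = (5.5 × 10^-12 / 27)^(1/4) = 6.72 x 10^-4 M
[IO3^-] = 3s = 2.0 × 10^-3 M

[IO3^-] = 2.0 x 10^-3 M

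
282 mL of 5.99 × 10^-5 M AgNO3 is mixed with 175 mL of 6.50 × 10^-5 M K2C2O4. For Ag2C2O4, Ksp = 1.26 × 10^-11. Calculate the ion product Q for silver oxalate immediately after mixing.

Q = 3.40 × 10^-14

Total volume = 282 + 175 = 457 mL.
[Ag^+] = 5.99 × 10^-5 × (282/457) = 3.696 x 10^-5 M
[C2O4^2-] = 6.50 × 10^-5 × (175/457) = 2.489 × 10^-5 M
Ag2C2O4(s) ⇌ 2 Ag^+(aq) + C2O4^2-(aq), so Q = [Ag^+]^2[C2O4^2-]
Q = (3.696 × 10^-5)^2(2.489 × 10^-5) = 3.40 x 10^-14
Q < Ksp, so no precipitate of Ag2C2O4 forms.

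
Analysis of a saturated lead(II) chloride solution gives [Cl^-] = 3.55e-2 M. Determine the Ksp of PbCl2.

PbCl2(s) ⇌ Pb^2+ + 2 Cl^-
Stoichiometry gives [Pb^2+] = (1/2)[Cl^-] = 1.775 x 10^-2 M.
Ksp = [Pb^2+][Cl^-]^2
Ksp = 1.775 × 10^-2 × (3.55 x 10^-2)^2 = 2.24 x 10^-5

2.24 × 10^-5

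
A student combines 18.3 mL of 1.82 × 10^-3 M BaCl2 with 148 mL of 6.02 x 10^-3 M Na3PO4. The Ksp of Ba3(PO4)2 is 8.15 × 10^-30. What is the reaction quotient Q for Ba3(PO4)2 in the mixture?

Total volume = 18.3 + 148 = 166.3 mL.
[Ba^2+] = 1.82 x 10^-3 × (18.3/166.3) = 2.003 x 10^-4 M
[PO4^3-] = 6.02 × 10^-3 × (148/166.3) = 5.358 x 10^-3 M
Ba3(PO4)2(s) <=> 3 Ba^2+(aq) + 2 PO4^3-(aq), so Q = [Ba^2+]^3[PO4^3-]^2
Q = (2.003 × 10^-4)^3(5.358 x 10^-3)^2 = 2.31 × 10^-16
Q > Ksp, so Ba3(PO4)2 will precipitate.

Q ≈ 2.31 × 10^-16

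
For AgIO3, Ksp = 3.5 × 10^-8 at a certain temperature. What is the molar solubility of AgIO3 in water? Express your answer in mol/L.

AgIO3(s) ⇌ Ag^+(aq) + IO3^-(aq)
Ksp = [Ag^+][IO3^-]
With molar solubility s: [Ag^+] = s, [IO3^-] = s.
Ksp = (s)(s) = s^2
s = (3.5 × 10^-8)^(1/2) = 1.9 × 10^-4 M

s = 1.9 × 10^-4 M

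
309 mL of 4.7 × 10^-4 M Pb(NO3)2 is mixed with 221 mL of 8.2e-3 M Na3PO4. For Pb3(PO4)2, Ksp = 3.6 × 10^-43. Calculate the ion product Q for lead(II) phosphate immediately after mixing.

Q ≈ 2.4e-16

Total volume = 309 + 221 = 530 mL.
[Pb^2+] = 4.7 × 10^-4 × (309/530) = 2.74 × 10^-4 M
[PO4^3-] = 8.2 x 10^-3 × (221/530) = 3.42 x 10^-3 M
Pb3(PO4)2(s) ⇌ 3 Pb^2+ + 2 PO4^3-, so Q = [Pb^2+]^3[PO4^3-]^2
Q = (2.74 × 10^-4)^3(3.42 × 10^-3)^2 = 2.4 × 10^-16
Q > Ksp, so Pb3(PO4)2 will precipitate.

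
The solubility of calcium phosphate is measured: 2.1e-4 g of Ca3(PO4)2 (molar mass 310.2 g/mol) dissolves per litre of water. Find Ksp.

Molar solubility s = (2.1 x 10^-4 g/L) / (310.2 g/mol) = 6.77 x 10^-7 M.
Ca3(PO4)2(s) ⇌ 3 Ca^2+(aq) + 2 PO4^3-(aq)
If s mol/L of Ca3(PO4)2 dissolves, [Ca^2+] = 3s and [PO4^3-] = 2s.
Ksp = [Ca^2+]^3[PO4^3-]^2
So Ksp = (3s)^3 × (2s)^2 = 108s^5
With s = 6.77 x 10^-7: Ksp = 1.5 × 10^-29

Ksp = 1.5 × 10^-29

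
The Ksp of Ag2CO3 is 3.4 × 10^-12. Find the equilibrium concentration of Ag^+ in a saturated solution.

Ag2CO3(s) <=> 2 Ag^+(aq) + CO3^2-(aq)
Ksp = [Ag^+]^2[CO3^2-]
For each mole of Ag2CO3 that dissolves: [Ag^+] = 2s, [CO3^2-] = s.
So Ksp = (2s)^2 × s = 4s^3
s^3 = 3.4 × 10^-12 / 4, so s = 9.47 × 10^-5 M
[Ag^+] = 2s = 1.9 × 10^-4 M

[Ag^+] ≈ 1.9 × 10^-4 M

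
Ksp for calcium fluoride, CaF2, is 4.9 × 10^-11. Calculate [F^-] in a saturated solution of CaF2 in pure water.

CaF2(s) <=> Ca^2+(aq) + 2 F^-(aq)
Ksp = [Ca^2+][F^-]^2
For each mole of CaF2 that dissolves: [Ca^2+] = s, [F^-] = 2s.
So Ksp = s × (2s)^2 = 4s^3
s = (4.9 × 10^-11 / 4)^(1/3) = 2.31 x 10^-4 M
[F^-] = 2s = 4.6 x 10^-4 M

[F^-] ≈ 4.6 × 10^-4 M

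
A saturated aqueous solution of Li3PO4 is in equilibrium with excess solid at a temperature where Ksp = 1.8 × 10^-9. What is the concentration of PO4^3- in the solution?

Li3PO4(s) <=> 3 Li^+(aq) + PO4^3-(aq)
Ksp = [Li^+]^3[PO4^3-]
If s mol/L of Li3PO4 dissolves, [Li^+] = 3s and [PO4^3-] = s.
Ksp = (3s)^3s = 27s^4
s^4 = 1.8 × 10^-9 / 27, so s = 2.86 x 10^-3 M
[PO4^3-] = s = 2.9 x 10^-3 M

[PO4^3-] = 2.9e-3 M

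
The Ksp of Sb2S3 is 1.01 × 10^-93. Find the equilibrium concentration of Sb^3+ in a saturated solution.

Sb2S3(s) ⇌ 2 Sb^3+(aq) + 3 S^2-(aq)
Ksp = [Sb^3+]^2[S^2-]^3
With molar solubility s: [Sb^3+] = 2s, [S^2-] = 3s.
Ksp = (2s)^2(3s)^3 = 108s^5
s = (1.01 × 10^-93 / 108)^(1/5) = 9.867 × 10^-20 M
[Sb^3+] = 2s = 1.97 × 10^-19 M

[Sb^3+] ≈ 1.97 x 10^-19 M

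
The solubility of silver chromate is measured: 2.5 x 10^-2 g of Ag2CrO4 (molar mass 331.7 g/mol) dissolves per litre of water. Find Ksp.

Molar solubility s = (2.5 × 10^-2 g/L) / (331.7 g/mol) = 7.54 x 10^-5 M.
Ag2CrO4(s) ⇌ 2 Ag^+ + CrO4^2-
If s mol/L of Ag2CrO4 dissolves, [Ag^+] = 2s and [CrO4^2-] = s.
Ksp = [Ag^+]^2[CrO4^2-]
Ksp = (2s)^2s = 4s^3
With s = 7.54 x 10^-5: Ksp = 1.7 x 10^-12

Ksp ≈ 1.7e-12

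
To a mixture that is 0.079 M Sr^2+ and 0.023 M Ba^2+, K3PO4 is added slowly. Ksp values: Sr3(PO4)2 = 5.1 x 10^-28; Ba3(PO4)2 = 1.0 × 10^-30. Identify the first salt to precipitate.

Ba3(PO4)2

Each salt begins to precipitate when Q = Ksp, i.e. when [PO4^3-] reaches its threshold.
For Sr3(PO4)2: 5.1 x 10^-28 = (0.079)^3 × [PO4^3-]^2  ⇒  [PO4^3-] = 1.0 × 10^-12 M.
For Ba3(PO4)2: 1.0 × 10^-30 = (0.023)^3 × [PO4^3-]^2  ⇒  [PO4^3-] = 2.9 x 10^-13 M.
The salt with the lower threshold [PO4^3-] precipitates first: Ba3(PO4)2.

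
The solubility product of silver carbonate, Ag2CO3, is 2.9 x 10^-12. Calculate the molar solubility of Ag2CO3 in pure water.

Ag2CO3(s) ⇌ 2 Ag^+ + CO3^2-
Ksp = [Ag^+]^2[CO3^2-]
With molar solubility s: [Ag^+] = 2s, [CO3^2-] = s.
Substituting: Ksp = (2s)^2s = 4s^3
Solving, s = (2.9 x 10^-12/4)^(1/3) = 9.0 × 10^-5 M

s = 9.0 × 10^-5 M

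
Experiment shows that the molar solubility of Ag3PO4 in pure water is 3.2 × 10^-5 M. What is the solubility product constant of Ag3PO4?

Ksp ≈ 2.8 × 10^-17

Ag3PO4(s) ⇌ 3 Ag^+(aq) + PO4^3-(aq)
If s mol/L of Ag3PO4 dissolves, [Ag^+] = 3s and [PO4^3-] = s.
Ksp = [Ag^+]^3[PO4^3-]
So Ksp = (3s)^3 × s = 27s^4
With s = 3.2 × 10^-5: Ksp = 2.8 × 10^-17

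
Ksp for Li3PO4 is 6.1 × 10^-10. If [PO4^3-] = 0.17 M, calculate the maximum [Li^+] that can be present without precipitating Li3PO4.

Li3PO4(s) <=> 3 Li^+ + PO4^3-
Ksp = [Li^+]^3[PO4^3-]
Precipitation begins when Q = Ksp. With [PO4^3-] = 0.17 M:
6.1 × 10^-10 = (0.17) × [Li^+]^3
[Li^+] = (6.1 × 10^-10 / 1.7 × 10^-1)^(1/3) = 1.5 × 10^-3 M

1.5e-3 M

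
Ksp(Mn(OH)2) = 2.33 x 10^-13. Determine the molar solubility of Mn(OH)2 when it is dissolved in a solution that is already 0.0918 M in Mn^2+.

Mn(OH)2(s) ⇌ Mn^2+ + 2 OH^-
Ksp = [Mn^2+][OH^-]^2
Let s be the molar solubility in this solution. [Mn^2+] = 0.0918 + s ≈ 0.0918, [OH^-] = 2s (common-ion effect: Mn^2+ is already 0.0918 M).
Ksp ≈ 0.0918 × (2s)^2
s = 7.97 × 10^-7 M
Check: s = 8.0 × 10^-7 ≪ 0.0918, so the approximation is valid.

s ≈ 7.97 x 10^-7 M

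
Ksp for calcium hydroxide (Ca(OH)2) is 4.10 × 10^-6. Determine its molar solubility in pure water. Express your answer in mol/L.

s = 1.01e-2 M

Ca(OH)2(s) ⇌ Ca^2+ + 2 OH^-
Ksp = [Ca^2+][OH^-]^2
With molar solubility s: [Ca^2+] = s, [OH^-] = 2s.
So Ksp = s × (2s)^2 = 4s^3
s^3 = 4.10 × 10^-6 / 4, so s = 1.01 × 10^-2 M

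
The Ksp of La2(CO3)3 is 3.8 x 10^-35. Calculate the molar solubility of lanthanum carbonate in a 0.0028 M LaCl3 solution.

La2(CO3)3(s) ⇌ 2 La^3+(aq) + 3 CO3^2-(aq)
Ksp = [La^3+]^2[CO3^2-]^3
If s mol/L dissolves here, [La^3+] = 0.0028 + 2s ≈ 0.0028, [CO3^2-] = 3s (Ksp is small, so little additional dissolves).
Ksp ≈ (0.0028)^2 × (3s)^3
s = 5.6 × 10^-11 M
Check: 2s = 1.1 × 10^-10 ≪ 0.0028, so the approximation is valid.

s ≈ 5.6 × 10^-11 M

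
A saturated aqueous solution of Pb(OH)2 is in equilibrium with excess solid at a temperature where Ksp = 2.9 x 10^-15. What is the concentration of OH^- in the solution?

1.8 × 10^-5 M

Pb(OH)2(s) ⇌ Pb^2+ + 2 OH^-
Ksp = [Pb^2+][OH^-]^2
Let s = molar solubility. Then [Pb^2+] = s and [OH^-] = 2s.
Ksp = s(2s)^2 = 4s^3
s^3 = 2.9 x 10^-15 / 4, so s = 8.98 × 10^-6 M
[OH^-] = 2s = 1.8 x 10^-5 M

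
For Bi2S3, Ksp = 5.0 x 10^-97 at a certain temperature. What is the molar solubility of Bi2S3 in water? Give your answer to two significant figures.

Bi2S3(s) ⇌ 2 Bi^3+ + 3 S^2-
Ksp = [Bi^3+]^2[S^2-]^3
For each mole of Bi2S3 that dissolves: [Bi^3+] = 2s, [S^2-] = 3s.
Substituting: Ksp = (2s)^2(3s)^3 = 108s^5
s = (5.0 x 10^-97 / 108)^(1/5) = 2.2 x 10^-20 M

s = 2.2 × 10^-20 M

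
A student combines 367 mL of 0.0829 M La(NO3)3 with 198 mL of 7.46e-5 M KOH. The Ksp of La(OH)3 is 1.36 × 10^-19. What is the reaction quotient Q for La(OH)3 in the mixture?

Total volume = 367 + 198 = 565 mL.
[La^3+] = 8.29 x 10^-2 × (367/565) = 5.385 × 10^-2 M
[OH^-] = 7.46 x 10^-5 × (198/565) = 2.614 × 10^-5 M
La(OH)3(s) ⇌ La^3+ + 3 OH^-, so Q = [La^3+][OH^-]^3
Q = (5.385 x 10^-2)(2.614 × 10^-5)^3 = 9.62 × 10^-16
Q > Ksp, so La(OH)3 will precipitate.

Q ≈ 9.62 × 10^-16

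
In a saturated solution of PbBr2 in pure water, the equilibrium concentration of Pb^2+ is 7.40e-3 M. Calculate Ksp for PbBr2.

Ksp = 1.62e-6

PbBr2(s) ⇌ Pb^2+(aq) + 2 Br^-(aq)
Stoichiometry gives [Br^-] = (2/1)[Pb^2+] = 1.480 × 10^-2 M.
Ksp = [Pb^2+][Br^-]^2
Ksp = 7.40 × 10^-3 × (1.480 x 10^-2)^2 = 1.62 x 10^-6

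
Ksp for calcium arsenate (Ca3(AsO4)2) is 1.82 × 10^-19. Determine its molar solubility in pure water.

Ca3(AsO4)2(s) <=> 3 Ca^2+ + 2 AsO4^3-
Ksp = [Ca^2+]^3[AsO4^3-]^2
For each mole of Ca3(AsO4)2 that dissolves: [Ca^2+] = 3s, [AsO4^3-] = 2s.
Ksp = (3s)^3(2s)^2 = 108s^5
Solving, s = (1.82 × 10^-19/108)^(1/5) = 7.00 × 10^-5 M

s = 7.00e-5 M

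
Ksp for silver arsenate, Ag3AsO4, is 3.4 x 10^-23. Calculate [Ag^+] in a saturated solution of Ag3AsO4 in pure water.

[Ag^+] = 3.2e-6 M

Ag3AsO4(s) ⇌ 3 Ag^+ + AsO4^3-
Ksp = [Ag^+]^3[AsO4^3-]
If s mol/L of Ag3AsO4 dissolves, [Ag^+] = 3s and [AsO4^3-] = s.
Substituting: Ksp = (3s)^3s = 27s^4
s = (3.4 x 10^-23 / 27)^(1/4) = 1.06 × 10^-6 M
[Ag^+] = 3s = 3.2 × 10^-6 M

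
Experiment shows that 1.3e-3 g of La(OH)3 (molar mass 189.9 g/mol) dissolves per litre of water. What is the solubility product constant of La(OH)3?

Molar solubility s = (1.3 × 10^-3 g/L) / (189.9 g/mol) = 6.85 × 10^-6 M.
La(OH)3(s) <=> La^3+(aq) + 3 OH^-(aq)
For each mole of La(OH)3 that dissolves: [La^3+] = s, [OH^-] = 3s.
Ksp = [La^3+][OH^-]^3
So Ksp = s × (3s)^3 = 27s^4
Ksp = 27 × (6.85 x 10^-6)^4 = 5.9 × 10^-20

5.9e-20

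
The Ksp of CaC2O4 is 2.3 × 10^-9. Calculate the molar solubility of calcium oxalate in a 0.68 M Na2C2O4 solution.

s = 3.4e-9 M

CaC2O4(s) <=> Ca^2+ + C2O4^2-
Ksp = [Ca^2+][C2O4^2-]
Let s be the molar solubility in this solution. [Ca^2+] = s, [C2O4^2-] = 0.68 + s ≈ 0.68 (since C2O4^2- from Na2C2O4 dominates).
Ksp ≈ s × 0.68
s = 3.4 x 10^-9 M
Check: s = 3.4 x 10^-9 ≪ 0.68, so the approximation is valid.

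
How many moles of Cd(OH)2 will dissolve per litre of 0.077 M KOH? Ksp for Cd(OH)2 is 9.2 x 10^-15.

s = 1.6 × 10^-12 M

Cd(OH)2(s) ⇌ Cd^2+(aq) + 2 OH^-(aq)
Ksp = [Cd^2+][OH^-]^2
If s mol/L dissolves here, [Cd^2+] = s, [OH^-] = 0.077 + 2s ≈ 0.077 (since OH^- from KOH dominates).
Ksp ≈ s × (0.077)^2
s = 1.6 x 10^-12 M
Check: 2s = 3.1 × 10^-12 ≪ 0.077, so the approximation is valid.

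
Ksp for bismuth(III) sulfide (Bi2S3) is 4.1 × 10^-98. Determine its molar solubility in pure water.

s = 1.3 × 10^-20 M

Bi2S3(s) <=> 2 Bi^3+(aq) + 3 S^2-(aq)
Ksp = [Bi^3+]^2[S^2-]^3
With molar solubility s: [Bi^3+] = 2s, [S^2-] = 3s.
So Ksp = (2s)^2 × (3s)^3 = 108s^5
s^5 = 4.1 × 10^-98 / 108, so s = 1.3 × 10^-20 M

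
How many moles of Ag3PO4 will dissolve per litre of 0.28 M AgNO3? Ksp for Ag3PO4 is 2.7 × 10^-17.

Ag3PO4(s) ⇌ 3 Ag^+ + PO4^3-
Ksp = [Ag^+]^3[PO4^3-]
If s mol/L dissolves here, [Ag^+] = 0.28 + 3s ≈ 0.28, [PO4^3-] = s (common-ion effect: Ag^+ is already 0.28 M).
Ksp ≈ (0.28)^3 × s
s = 1.2 × 10^-15 M
Check: 3s = 3.7 × 10^-15 ≪ 0.28, so the approximation is valid.

s = 1.2 x 10^-15 M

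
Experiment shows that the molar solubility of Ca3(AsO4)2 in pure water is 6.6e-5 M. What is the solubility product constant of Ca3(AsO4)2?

Ca3(AsO4)2(s) <=> 3 Ca^2+ + 2 AsO4^3-
Let s = molar solubility. Then [Ca^2+] = 3s and [AsO4^3-] = 2s.
Ksp = [Ca^2+]^3[AsO4^3-]^2
Ksp = (3s)^3(2s)^2 = 108s^5
Ksp = 108 × (6.6 × 10^-5)^5 = 1.4 × 10^-19

Ksp ≈ 1.4 x 10^-19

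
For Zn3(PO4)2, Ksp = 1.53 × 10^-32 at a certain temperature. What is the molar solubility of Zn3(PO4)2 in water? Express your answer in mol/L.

Zn3(PO4)2(s) ⇌ 3 Zn^2+ + 2 PO4^3-
Ksp = [Zn^2+]^3[PO4^3-]^2
If s mol/L of Zn3(PO4)2 dissolves, [Zn^2+] = 3s and [PO4^3-] = 2s.
Substituting: Ksp = (3s)^3(2s)^2 = 108s^5
s = (1.53 × 10^-32 / 108)^(1/5) = 1.70 x 10^-7 M

s ≈ 1.70 × 10^-7 M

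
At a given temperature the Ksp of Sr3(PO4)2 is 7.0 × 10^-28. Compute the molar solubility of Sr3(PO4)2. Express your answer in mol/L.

1.5 × 10^-6 M

Sr3(PO4)2(s) <=> 3 Sr^2+ + 2 PO4^3-
Ksp = [Sr^2+]^3[PO4^3-]^2
With molar solubility s: [Sr^2+] = 3s, [PO4^3-] = 2s.
So Ksp = (3s)^3 × (2s)^2 = 108s^5
s^5 = 7.0 × 10^-28 / 108, so s = 1.5 × 10^-6 M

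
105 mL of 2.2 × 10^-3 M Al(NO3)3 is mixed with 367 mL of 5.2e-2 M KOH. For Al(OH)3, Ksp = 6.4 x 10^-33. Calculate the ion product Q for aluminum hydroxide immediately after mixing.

Q ≈ 3.2 x 10^-8

Total volume = 105 + 367 = 472 mL.
[Al^3+] = 2.2 x 10^-3 × (105/472) = 4.89 × 10^-4 M
[OH^-] = 5.2 × 10^-2 × (367/472) = 4.04 × 10^-2 M
Al(OH)3(s) ⇌ Al^3+ + 3 OH^-, so Q = [Al^3+][OH^-]^3
Q = (4.89 × 10^-4)(4.04 × 10^-2)^3 = 3.2 x 10^-8
Q > Ksp, so Al(OH)3 will precipitate.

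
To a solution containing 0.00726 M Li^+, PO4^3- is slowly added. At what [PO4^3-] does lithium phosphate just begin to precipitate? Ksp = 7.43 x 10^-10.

Li3PO4(s) <=> 3 Li^+(aq) + PO4^3-(aq)
Ksp = [Li^+]^3[PO4^3-]
Precipitation begins when Q = Ksp. With [Li^+] = 0.00726 M:
7.43 x 10^-10 = (0.00726)^3 × [PO4^3-]
[PO4^3-] = (7.43 x 10^-10 / 3.827 × 10^-7) = 1.94 × 10^-3 M

[PO4^3-] ≈ 1.94 × 10^-3 M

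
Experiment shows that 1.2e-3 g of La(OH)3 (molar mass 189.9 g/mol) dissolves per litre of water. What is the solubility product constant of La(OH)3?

Molar solubility s = (1.2 x 10^-3 g/L) / (189.9 g/mol) = 6.32 × 10^-6 M.
La(OH)3(s) ⇌ La^3+ + 3 OH^-
With molar solubility s: [La^3+] = s, [OH^-] = 3s.
Ksp = [La^3+][OH^-]^3
Substituting: Ksp = s(3s)^3 = 27s^4
Ksp = 27 × (6.32 × 10^-6)^4 = 4.3 × 10^-20

Ksp ≈ 4.3 × 10^-20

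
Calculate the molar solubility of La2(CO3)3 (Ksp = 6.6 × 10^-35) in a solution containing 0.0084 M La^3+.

3.3e-11 M

La2(CO3)3(s) ⇌ 2 La^3+(aq) + 3 CO3^2-(aq)
Ksp = [La^3+]^2[CO3^2-]^3
Let s be the molar solubility in this solution. [La^3+] = 0.0084 + 2s ≈ 0.0084, [CO3^2-] = 3s (common-ion effect: La^3+ is already 0.0084 M).
Ksp ≈ (0.0084)^2 × (3s)^3
s = 3.3 × 10^-11 M
Check: 2s = 6.5 x 10^-11 ≪ 0.0084, so the approximation is valid.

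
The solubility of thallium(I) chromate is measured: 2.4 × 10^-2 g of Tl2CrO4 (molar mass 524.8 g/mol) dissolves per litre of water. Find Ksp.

Molar solubility s = (2.4 × 10^-2 g/L) / (524.8 g/mol) = 4.57 × 10^-5 M.
Tl2CrO4(s) <=> 2 Tl^+ + CrO4^2-
With molar solubility s: [Tl^+] = 2s, [CrO4^2-] = s.
Ksp = [Tl^+]^2[CrO4^2-]
Substituting: Ksp = (2s)^2s = 4s^3
Ksp = 4 × (4.57 × 10^-5)^3 = 3.8 x 10^-13

Ksp = 3.8 x 10^-13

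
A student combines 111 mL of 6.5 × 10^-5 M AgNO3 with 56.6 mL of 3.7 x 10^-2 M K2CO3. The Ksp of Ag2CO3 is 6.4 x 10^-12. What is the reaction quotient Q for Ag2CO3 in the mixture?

Total volume = 111 + 56.6 = 167.6 mL.
[Ag^+] = 6.5 × 10^-5 × (111/167.6) = 4.30 x 10^-5 M
[CO3^2-] = 3.7 x 10^-2 × (56.6/167.6) = 1.25 x 10^-2 M
Ag2CO3(s) ⇌ 2 Ag^+ + CO3^2-, so Q = [Ag^+]^2[CO3^2-]
Q = (4.30 x 10^-5)^2(1.25 × 10^-2) = 2.3 x 10^-11
Q > Ksp, so Ag2CO3 will precipitate.

2.3 × 10^-11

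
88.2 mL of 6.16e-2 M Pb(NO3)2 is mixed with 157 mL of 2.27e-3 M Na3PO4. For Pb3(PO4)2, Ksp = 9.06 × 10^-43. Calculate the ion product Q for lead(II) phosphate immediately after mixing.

Q ≈ 2.30 × 10^-11

Total volume = 88.2 + 157 = 245.2 mL.
[Pb^2+] = 6.16 × 10^-2 × (88.2/245.2) = 2.216 x 10^-2 M
[PO4^3-] = 2.27 x 10^-3 × (157/245.2) = 1.453 × 10^-3 M
Pb3(PO4)2(s) ⇌ 3 Pb^2+ + 2 PO4^3-, so Q = [Pb^2+]^3[PO4^3-]^2
Q = (2.216 × 10^-2)^3(1.453 x 10^-3)^2 = 2.30 × 10^-11
Q > Ksp, so Pb3(PO4)2 will precipitate.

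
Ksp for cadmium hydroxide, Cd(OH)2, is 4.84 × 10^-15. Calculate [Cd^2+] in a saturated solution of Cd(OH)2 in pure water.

1.07 × 10^-5 M

Cd(OH)2(s) <=> Cd^2+ + 2 OH^-
Ksp = [Cd^2+][OH^-]^2
With molar solubility s: [Cd^2+] = s, [OH^-] = 2s.
Substituting: Ksp = s(2s)^2 = 4s^3
Solving, s = (4.84 × 10^-15/4)^(1/3) = 1.066 × 10^-5 M
[Cd^2+] = s = 1.07 × 10^-5 M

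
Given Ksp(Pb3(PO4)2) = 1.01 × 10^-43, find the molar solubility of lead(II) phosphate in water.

Pb3(PO4)2(s) <=> 3 Pb^2+ + 2 PO4^3-
Ksp = [Pb^2+]^3[PO4^3-]^2
If s mol/L of Pb3(PO4)2 dissolves, [Pb^2+] = 3s and [PO4^3-] = 2s.
Substituting: Ksp = (3s)^3(2s)^2 = 108s^5
s^5 = 1.01 × 10^-43 / 108, so s = 9.87 × 10^-10 M

s = 9.87e-10 M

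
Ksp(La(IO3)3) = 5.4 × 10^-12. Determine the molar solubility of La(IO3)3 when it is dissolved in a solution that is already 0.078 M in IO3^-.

La(IO3)3(s) ⇌ La^3+(aq) + 3 IO3^-(aq)
Ksp = [La^3+][IO3^-]^3
If s mol/L dissolves here, [La^3+] = s, [IO3^-] = 0.078 + 3s ≈ 0.078 (common-ion effect: IO3^- is already 0.078 M).
Ksp ≈ s × (0.078)^3
s = 1.1 × 10^-8 M
Check: 3s = 3.4 × 10^-8 ≪ 0.078, so the approximation is valid.

s = 1.1 × 10^-8 M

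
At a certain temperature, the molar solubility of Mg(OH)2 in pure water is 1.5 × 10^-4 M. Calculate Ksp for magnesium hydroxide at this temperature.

1.4e-11

Mg(OH)2(s) <=> Mg^2+(aq) + 2 OH^-(aq)
If s mol/L of Mg(OH)2 dissolves, [Mg^2+] = s and [OH^-] = 2s.
Ksp = [Mg^2+][OH^-]^2
Ksp = s(2s)^2 = 4s^3
With s = 1.5 x 10^-4: Ksp = 1.4 × 10^-11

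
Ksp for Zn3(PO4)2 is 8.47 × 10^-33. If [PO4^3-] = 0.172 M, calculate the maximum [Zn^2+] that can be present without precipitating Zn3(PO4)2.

[Zn^2+] = 6.59e-11 M

Zn3(PO4)2(s) ⇌ 3 Zn^2+(aq) + 2 PO4^3-(aq)
Ksp = [Zn^2+]^3[PO4^3-]^2
Precipitation begins when Q = Ksp. With [PO4^3-] = 0.172 M:
8.47 × 10^-33 = (0.172)^2 × [Zn^2+]^3
[Zn^2+] = (8.47 × 10^-33 / 2.958 × 10^-2)^(1/3) = 6.59 x 10^-11 M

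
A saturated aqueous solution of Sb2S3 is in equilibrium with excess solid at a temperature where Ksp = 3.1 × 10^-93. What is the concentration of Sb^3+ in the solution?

[Sb^3+] = 2.5 x 10^-19 M

Sb2S3(s) ⇌ 2 Sb^3+(aq) + 3 S^2-(aq)
Ksp = [Sb^3+]^2[S^2-]^3
For each mole of Sb2S3 that dissolves: [Sb^3+] = 2s, [S^2-] = 3s.
Ksp = (2s)^2(3s)^3 = 108s^5
s = (3.1 × 10^-93 / 108)^(1/5) = 1.23 × 10^-19 M
[Sb^3+] = 2s = 2.5 × 10^-19 M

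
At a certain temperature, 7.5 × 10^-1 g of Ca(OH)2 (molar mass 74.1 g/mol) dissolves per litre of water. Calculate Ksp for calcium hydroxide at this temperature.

Ksp ≈ 4.1e-6

Molar solubility s = (7.5 × 10^-1 g/L) / (74.1 g/mol) = 1.01 x 10^-2 M.
Ca(OH)2(s) <=> Ca^2+(aq) + 2 OH^-(aq)
If s mol/L of Ca(OH)2 dissolves, [Ca^2+] = s and [OH^-] = 2s.
Ksp = [Ca^2+][OH^-]^2
Ksp = s(2s)^2 = 4s^3
Ksp = 4 × (1.01 × 10^-2)^3 = 4.1 × 10^-6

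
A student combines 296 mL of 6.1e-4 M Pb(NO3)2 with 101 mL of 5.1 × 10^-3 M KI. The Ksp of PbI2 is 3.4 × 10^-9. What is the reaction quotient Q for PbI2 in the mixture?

Total volume = 296 + 101 = 397 mL.
[Pb^2+] = 6.1 × 10^-4 × (296/397) = 4.55 × 10^-4 M
[I^-] = 5.1 x 10^-3 × (101/397) = 1.30 x 10^-3 M
PbI2(s) <=> Pb^2+(aq) + 2 I^-(aq), so Q = [Pb^2+][I^-]^2
Q = (4.55 x 10^-4)(1.30 × 10^-3)^2 = 7.7 × 10^-10
Q < Ksp, so no precipitate of PbI2 forms.

Q = 7.7e-10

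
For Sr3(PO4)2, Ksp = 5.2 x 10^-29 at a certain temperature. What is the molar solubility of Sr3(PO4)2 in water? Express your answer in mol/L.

s = 8.6 x 10^-7 M

Sr3(PO4)2(s) ⇌ 3 Sr^2+ + 2 PO4^3-
Ksp = [Sr^2+]^3[PO4^3-]^2
If s mol/L of Sr3(PO4)2 dissolves, [Sr^2+] = 3s and [PO4^3-] = 2s.
So Ksp = (3s)^3 × (2s)^2 = 108s^5
s = (5.2 x 10^-29 / 108)^(1/5) = 8.6 × 10^-7 M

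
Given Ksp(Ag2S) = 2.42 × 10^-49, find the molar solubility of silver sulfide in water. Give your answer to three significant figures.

Ag2S(s) ⇌ 2 Ag^+ + S^2-
Ksp = [Ag^+]^2[S^2-]
For each mole of Ag2S that dissolves: [Ag^+] = 2s, [S^2-] = s.
So Ksp = (2s)^2 × s = 4s^3
s^3 = 2.42 × 10^-49 / 4, so s = 3.93 x 10^-17 M

s ≈ 3.93 x 10^-17 M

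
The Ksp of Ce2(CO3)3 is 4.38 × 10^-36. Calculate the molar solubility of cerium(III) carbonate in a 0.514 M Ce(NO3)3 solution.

Ce2(CO3)3(s) <=> 2 Ce^3+ + 3 CO3^2-
Ksp = [Ce^3+]^2[CO3^2-]^3
Let s be the molar solubility in this solution. [Ce^3+] = 0.514 + 2s ≈ 0.514, [CO3^2-] = 3s (common-ion effect: Ce^3+ is already 0.514 M).
Ksp ≈ (0.514)^2 × (3s)^3
s = 8.50 x 10^-13 M
Check: 2s = 1.7 × 10^-12 ≪ 0.514, so the approximation is valid.

s ≈ 8.50 × 10^-13 M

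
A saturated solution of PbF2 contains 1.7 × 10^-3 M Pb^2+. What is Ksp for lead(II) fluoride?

PbF2(s) ⇌ Pb^2+ + 2 F^-
Stoichiometry gives [F^-] = (2/1)[Pb^2+] = 3.40 × 10^-3 M.
Ksp = [Pb^2+][F^-]^2
Ksp = 1.7 × 10^-3 × (3.40 × 10^-3)^2 = 2.0 x 10^-8

2.0e-8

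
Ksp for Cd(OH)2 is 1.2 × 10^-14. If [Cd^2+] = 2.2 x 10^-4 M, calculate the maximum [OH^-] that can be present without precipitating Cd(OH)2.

Cd(OH)2(s) ⇌ Cd^2+ + 2 OH^-
Ksp = [Cd^2+][OH^-]^2
Precipitation begins when Q = Ksp. With [Cd^2+] = 2.2 x 10^-4 M:
1.2 × 10^-14 = (2.2 x 10^-4) × [OH^-]^2
[OH^-] = (1.2 × 10^-14 / 2.2 x 10^-4)^(1/2) = 7.4 x 10^-6 M

7.4e-6 M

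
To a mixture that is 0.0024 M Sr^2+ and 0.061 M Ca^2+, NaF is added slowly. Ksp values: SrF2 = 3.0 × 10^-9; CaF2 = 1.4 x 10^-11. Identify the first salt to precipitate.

CaF2

Each salt begins to precipitate when Q = Ksp, i.e. when [F^-] reaches its threshold.
For SrF2: 3.0 × 10^-9 = 0.0024 × [F^-]^2  ⇒  [F^-] = 1.1 x 10^-3 M.
For CaF2: 1.4 x 10^-11 = 0.061 × [F^-]^2  ⇒  [F^-] = 1.5 x 10^-5 M.
The salt with the lower threshold [F^-] precipitates first: CaF2.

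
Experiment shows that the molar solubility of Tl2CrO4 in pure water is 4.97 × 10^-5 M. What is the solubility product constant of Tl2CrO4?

Tl2CrO4(s) ⇌ 2 Tl^+ + CrO4^2-
If s mol/L of Tl2CrO4 dissolves, [Tl^+] = 2s and [CrO4^2-] = s.
Ksp = [Tl^+]^2[CrO4^2-]
Substituting: Ksp = (2s)^2s = 4s^3
Ksp = 4 × (4.97 × 10^-5)^3 = 4.91 x 10^-13

4.91 x 10^-13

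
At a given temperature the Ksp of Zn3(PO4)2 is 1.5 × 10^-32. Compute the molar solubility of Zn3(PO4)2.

Zn3(PO4)2(s) ⇌ 3 Zn^2+(aq) + 2 PO4^3-(aq)
Ksp = [Zn^2+]^3[PO4^3-]^2
With molar solubility s: [Zn^2+] = 3s, [PO4^3-] = 2s.
So Ksp = (3s)^3 × (2s)^2 = 108s^5
s^5 = 1.5 × 10^-32 / 108, so s = 1.7 × 10^-7 M

1.7e-7 M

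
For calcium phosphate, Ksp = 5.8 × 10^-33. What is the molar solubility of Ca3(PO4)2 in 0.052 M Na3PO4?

4.3e-11 M

Ca3(PO4)2(s) ⇌ 3 Ca^2+ + 2 PO4^3-
Ksp = [Ca^2+]^3[PO4^3-]^2
Let s be the molar solubility in this solution. [Ca^2+] = 3s, [PO4^3-] = 0.052 + 2s ≈ 0.052 (Ksp is small, so little additional dissolves).
Ksp ≈ (3s)^3 × (0.052)^2
s = 4.3 x 10^-11 M
Check: 2s = 8.6 × 10^-11 ≪ 0.052, so the approximation is valid.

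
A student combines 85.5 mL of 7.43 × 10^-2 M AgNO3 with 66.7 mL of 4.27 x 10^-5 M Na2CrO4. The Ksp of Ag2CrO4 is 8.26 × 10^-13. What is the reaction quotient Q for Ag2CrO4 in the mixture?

Q = 3.26 × 10^-8

Total volume = 85.5 + 66.7 = 152.2 mL.
[Ag^+] = 7.43 x 10^-2 × (85.5/152.2) = 4.174 × 10^-2 M
[CrO4^2-] = 4.27 × 10^-5 × (66.7/152.2) = 1.871 × 10^-5 M
Ag2CrO4(s) ⇌ 2 Ag^+ + CrO4^2-, so Q = [Ag^+]^2[CrO4^2-]
Q = (4.174 × 10^-2)^2(1.871 × 10^-5) = 3.26 x 10^-8
Q > Ksp, so Ag2CrO4 will precipitate.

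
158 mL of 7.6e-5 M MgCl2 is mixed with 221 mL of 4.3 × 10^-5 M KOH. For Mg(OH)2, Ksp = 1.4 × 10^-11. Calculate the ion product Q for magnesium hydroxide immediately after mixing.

Total volume = 158 + 221 = 379 mL.
[Mg^2+] = 7.6 x 10^-5 × (158/379) = 3.17 x 10^-5 M
[OH^-] = 4.3 × 10^-5 × (221/379) = 2.51 × 10^-5 M
Mg(OH)2(s) <=> Mg^2+(aq) + 2 OH^-(aq), so Q = [Mg^2+][OH^-]^2
Q = (3.17 x 10^-5)(2.51 × 10^-5)^2 = 2.0 x 10^-14
Q < Ksp, so no precipitate of Mg(OH)2 forms.

Q = 2.0e-14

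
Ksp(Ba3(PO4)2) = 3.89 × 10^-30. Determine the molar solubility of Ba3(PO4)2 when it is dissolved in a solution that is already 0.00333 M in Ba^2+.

5.13e-12 M

Ba3(PO4)2(s) ⇌ 3 Ba^2+(aq) + 2 PO4^3-(aq)
Ksp = [Ba^2+]^3[PO4^3-]^2
Let s = moles of Ba3(PO4)2 that dissolve per litre. [Ba^2+] = 0.00333 + 3s ≈ 0.00333, [PO4^3-] = 2s (Ksp is small, so little additional dissolves).
Ksp ≈ (0.00333)^3 × (2s)^2
s = 5.13 × 10^-12 M
Check: 3s = 1.5 × 10^-11 ≪ 0.00333, so the approximation is valid.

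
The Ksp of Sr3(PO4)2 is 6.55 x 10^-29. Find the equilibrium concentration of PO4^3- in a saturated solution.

[PO4^3-] ≈ 1.81e-6 M

Sr3(PO4)2(s) <=> 3 Sr^2+ + 2 PO4^3-
Ksp = [Sr^2+]^3[PO4^3-]^2
With molar solubility s: [Sr^2+] = 3s, [PO4^3-] = 2s.
Ksp = (3s)^3(2s)^2 = 108s^5
Solving, s = (6.55 x 10^-29/108)^(1/5) = 9.048 × 10^-7 M
[PO4^3-] = 2s = 1.81 x 10^-6 M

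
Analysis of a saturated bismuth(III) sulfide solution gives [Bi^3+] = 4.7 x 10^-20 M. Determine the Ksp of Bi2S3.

Bi2S3(s) <=> 2 Bi^3+ + 3 S^2-
Stoichiometry gives [S^2-] = (3/2)[Bi^3+] = 7.05 × 10^-20 M.
Ksp = [Bi^3+]^2[S^2-]^3
Ksp = (4.7 x 10^-20)^2 × (7.05 x 10^-20)^3 = 7.7 × 10^-97

Ksp ≈ 7.7e-97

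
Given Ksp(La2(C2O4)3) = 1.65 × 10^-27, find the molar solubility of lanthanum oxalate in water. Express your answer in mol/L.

La2(C2O4)3(s) ⇌ 2 La^3+(aq) + 3 C2O4^2-(aq)
Ksp = [La^3+]^2[C2O4^2-]^3
With molar solubility s: [La^3+] = 2s, [C2O4^2-] = 3s.
So Ksp = (2s)^2 × (3s)^3 = 108s^5
s^5 = 1.65 × 10^-27 / 108, so s = 1.73 × 10^-6 M

s = 1.73 × 10^-6 M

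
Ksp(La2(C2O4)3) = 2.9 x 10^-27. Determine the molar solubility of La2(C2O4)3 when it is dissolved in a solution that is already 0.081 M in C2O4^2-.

s = 1.2 x 10^-12 M

La2(C2O4)3(s) <=> 2 La^3+(aq) + 3 C2O4^2-(aq)
Ksp = [La^3+]^2[C2O4^2-]^3
Let s = moles of La2(C2O4)3 that dissolve per litre. [La^3+] = 2s, [C2O4^2-] = 0.081 + 3s ≈ 0.081 (common-ion effect: C2O4^2- is already 0.081 M).
Ksp ≈ (2s)^2 × (0.081)^3
s = 1.2 × 10^-12 M
Check: 3s = 3.5 × 10^-12 ≪ 0.081, so the approximation is valid.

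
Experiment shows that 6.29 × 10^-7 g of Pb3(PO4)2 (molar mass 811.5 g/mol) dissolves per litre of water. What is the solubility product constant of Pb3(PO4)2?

Molar solubility s = (6.29 × 10^-7 g/L) / (811.5 g/mol) = 7.751 × 10^-10 M.
Pb3(PO4)2(s) ⇌ 3 Pb^2+ + 2 PO4^3-
Let s = molar solubility. Then [Pb^2+] = 3s and [PO4^3-] = 2s.
Ksp = [Pb^2+]^3[PO4^3-]^2
So Ksp = (3s)^3 × (2s)^2 = 108s^5
Ksp = 108 × (7.751 × 10^-10)^5 = 3.02 × 10^-44

Ksp ≈ 3.02 x 10^-44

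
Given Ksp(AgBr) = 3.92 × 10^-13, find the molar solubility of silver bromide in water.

6.26e-7 M

AgBr(s) ⇌ Ag^+(aq) + Br^-(aq)
Ksp = [Ag^+][Br^-]
For each mole of AgBr that dissolves: [Ag^+] = s, [Br^-] = s.
Ksp = (s)(s) = s^2
s = √(3.92 × 10^-13) = 6.26 x 10^-7 M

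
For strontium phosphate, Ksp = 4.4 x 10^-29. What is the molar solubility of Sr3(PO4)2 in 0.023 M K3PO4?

1.5 x 10^-9 M

Sr3(PO4)2(s) <=> 3 Sr^2+ + 2 PO4^3-
Ksp = [Sr^2+]^3[PO4^3-]^2
Let s = moles of Sr3(PO4)2 that dissolve per litre. [Sr^2+] = 3s, [PO4^3-] = 0.023 + 2s ≈ 0.023 (Ksp is small, so little additional dissolves).
Ksp ≈ (3s)^3 × (0.023)^2
s = 1.5 x 10^-9 M
Check: 2s = 2.9 x 10^-9 ≪ 0.023, so the approximation is valid.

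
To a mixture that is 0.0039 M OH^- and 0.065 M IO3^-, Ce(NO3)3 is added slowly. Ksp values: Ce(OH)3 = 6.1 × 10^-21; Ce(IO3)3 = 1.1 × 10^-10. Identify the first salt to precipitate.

Each salt begins to precipitate when Q = Ksp, i.e. when [Ce^3+] reaches its threshold.
For Ce(OH)3: 6.1 × 10^-21 = (0.0039)^3 × [Ce^3+]  ⇒  [Ce^3+] = 1.0 x 10^-13 M.
For Ce(IO3)3: 1.1 × 10^-10 = (0.065)^3 × [Ce^3+]  ⇒  [Ce^3+] = 4.0 × 10^-7 M.
The salt with the lower threshold [Ce^3+] precipitates first: Ce(OH)3.

Ce(OH)3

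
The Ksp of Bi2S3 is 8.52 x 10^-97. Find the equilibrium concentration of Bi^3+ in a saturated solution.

Bi2S3(s) ⇌ 2 Bi^3+(aq) + 3 S^2-(aq)
Ksp = [Bi^3+]^2[S^2-]^3
For each mole of Bi2S3 that dissolves: [Bi^3+] = 2s, [S^2-] = 3s.
Ksp = (2s)^2(3s)^3 = 108s^5
s = (8.52 x 10^-97 / 108)^(1/5) = 2.396 x 10^-20 M
[Bi^3+] = 2s = 4.79 x 10^-20 M

[Bi^3+] = 4.79e-20 M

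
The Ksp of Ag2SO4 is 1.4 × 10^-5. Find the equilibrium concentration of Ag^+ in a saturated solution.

Ag2SO4(s) <=> 2 Ag^+ + SO4^2-
Ksp = [Ag^+]^2[SO4^2-]
Let s = molar solubility. Then [Ag^+] = 2s and [SO4^2-] = s.
Substituting: Ksp = (2s)^2s = 4s^3
s^3 = 1.4 × 10^-5 / 4, so s = 1.52 x 10^-2 M
[Ag^+] = 2s = 3.0 × 10^-2 M

[Ag^+] = 3.0 × 10^-2 M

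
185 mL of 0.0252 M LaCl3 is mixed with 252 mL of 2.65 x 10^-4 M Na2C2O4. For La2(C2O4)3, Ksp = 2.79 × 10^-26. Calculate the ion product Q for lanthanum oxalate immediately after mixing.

Total volume = 185 + 252 = 437 mL.
[La^3+] = 2.52 × 10^-2 × (185/437) = 1.067 × 10^-2 M
[C2O4^2-] = 2.65 x 10^-4 × (252/437) = 1.528 × 10^-4 M
La2(C2O4)3(s) <=> 2 La^3+ + 3 C2O4^2-, so Q = [La^3+]^2[C2O4^2-]^3
Q = (1.067 x 10^-2)^2(1.528 x 10^-4)^3 = 4.06 × 10^-16
Q > Ksp, so La2(C2O4)3 will precipitate.

Q = 4.06e-16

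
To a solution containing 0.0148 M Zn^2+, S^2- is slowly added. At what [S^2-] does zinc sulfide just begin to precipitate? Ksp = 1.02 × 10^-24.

ZnS(s) ⇌ Zn^2+(aq) + S^2-(aq)
Ksp = [Zn^2+][S^2-]
Precipitation begins when Q = Ksp. With [Zn^2+] = 0.0148 M:
1.02 × 10^-24 = (0.0148) × [S^2-]
[S^2-] = (1.02 × 10^-24 / 1.48 × 10^-2) = 6.89 × 10^-23 M

[S^2-] = 6.89 × 10^-23 M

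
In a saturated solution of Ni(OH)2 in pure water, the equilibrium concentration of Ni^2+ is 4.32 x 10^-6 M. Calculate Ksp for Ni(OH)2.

Ksp ≈ 3.22e-16

Ni(OH)2(s) <=> Ni^2+(aq) + 2 OH^-(aq)
Stoichiometry gives [OH^-] = (2/1)[Ni^2+] = 8.640 × 10^-6 M.
Ksp = [Ni^2+][OH^-]^2
Ksp = 4.32 × 10^-6 × (8.640 × 10^-6)^2 = 3.22 × 10^-16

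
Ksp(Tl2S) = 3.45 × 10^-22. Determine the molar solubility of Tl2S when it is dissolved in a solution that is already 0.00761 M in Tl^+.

5.96 x 10^-18 M

Tl2S(s) ⇌ 2 Tl^+(aq) + S^2-(aq)
Ksp = [Tl^+]^2[S^2-]
If s mol/L dissolves here, [Tl^+] = 0.00761 + 2s ≈ 0.00761, [S^2-] = s (common-ion effect: Tl^+ is already 0.00761 M).
Ksp ≈ (0.00761)^2 × s
s = 5.96 × 10^-18 M
Check: 2s = 1.2 × 10^-17 ≪ 0.00761, so the approximation is valid.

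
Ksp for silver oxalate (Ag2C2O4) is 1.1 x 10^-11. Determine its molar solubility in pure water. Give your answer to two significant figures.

1.4e-4 M

Ag2C2O4(s) ⇌ 2 Ag^+ + C2O4^2-
Ksp = [Ag^+]^2[C2O4^2-]
With molar solubility s: [Ag^+] = 2s, [C2O4^2-] = s.
Substituting: Ksp = (2s)^2s = 4s^3
Solving, s = (1.1 x 10^-11/4)^(1/3) = 1.4 × 10^-4 M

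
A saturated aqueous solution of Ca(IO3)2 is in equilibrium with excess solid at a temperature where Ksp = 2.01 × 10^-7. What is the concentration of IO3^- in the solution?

Ca(IO3)2(s) ⇌ Ca^2+(aq) + 2 IO3^-(aq)
Ksp = [Ca^2+][IO3^-]^2
Let s = molar solubility. Then [Ca^2+] = s and [IO3^-] = 2s.
So Ksp = s × (2s)^2 = 4s^3
s^3 = 2.01 × 10^-7 / 4, so s = 3.690 x 10^-3 M
[IO3^-] = 2s = 7.38 × 10^-3 M

7.38e-3 M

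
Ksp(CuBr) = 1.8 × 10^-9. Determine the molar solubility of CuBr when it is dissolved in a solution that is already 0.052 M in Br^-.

CuBr(s) ⇌ Cu^+(aq) + Br^-(aq)
Ksp = [Cu^+][Br^-]
Let s be the molar solubility in this solution. [Cu^+] = s, [Br^-] = 0.052 + s ≈ 0.052 (common-ion effect: Br^- is already 0.052 M).
Ksp ≈ s × 0.052
s = 3.5 x 10^-8 M
Check: s = 3.5 x 10^-8 ≪ 0.052, so the approximation is valid.

s ≈ 3.5 x 10^-8 M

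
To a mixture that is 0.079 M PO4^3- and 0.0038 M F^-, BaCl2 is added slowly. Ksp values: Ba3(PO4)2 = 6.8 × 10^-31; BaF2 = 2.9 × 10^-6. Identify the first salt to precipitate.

Each salt begins to precipitate when Q = Ksp, i.e. when [Ba^2+] reaches its threshold.
For Ba3(PO4)2: 6.8 × 10^-31 = (0.079)^2 × [Ba^2+]^3  ⇒  [Ba^2+] = 4.8 × 10^-10 M.
For BaF2: 2.9 × 10^-6 = (0.0038)^2 × [Ba^2+]  ⇒  [Ba^2+] = 2.0 x 10^-1 M.
The salt with the lower threshold [Ba^2+] precipitates first: Ba3(PO4)2.

Ba3(PO4)2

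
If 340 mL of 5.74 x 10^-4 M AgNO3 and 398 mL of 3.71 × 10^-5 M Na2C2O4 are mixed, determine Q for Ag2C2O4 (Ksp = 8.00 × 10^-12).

Q ≈ 1.40 × 10^-12

Total volume = 340 + 398 = 738 mL.
[Ag^+] = 5.74 × 10^-4 × (340/738) = 2.644 x 10^-4 M
[C2O4^2-] = 3.71 × 10^-5 × (398/738) = 2.001 × 10^-5 M
Ag2C2O4(s) ⇌ 2 Ag^+(aq) + C2O4^2-(aq), so Q = [Ag^+]^2[C2O4^2-]
Q = (2.644 × 10^-4)^2(2.001 × 10^-5) = 1.40 × 10^-12
Q < Ksp, so no precipitate of Ag2C2O4 forms.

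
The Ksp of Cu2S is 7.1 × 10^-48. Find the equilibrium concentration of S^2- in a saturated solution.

[S^2-] = 1.2 × 10^-16 M

Cu2S(s) <=> 2 Cu^+ + S^2-
Ksp = [Cu^+]^2[S^2-]
For each mole of Cu2S that dissolves: [Cu^+] = 2s, [S^2-] = s.
Ksp = (2s)^2s = 4s^3
s = (7.1 × 10^-48 / 4)^(1/3) = 1.21 × 10^-16 M
[S^2-] = s = 1.2 × 10^-16 M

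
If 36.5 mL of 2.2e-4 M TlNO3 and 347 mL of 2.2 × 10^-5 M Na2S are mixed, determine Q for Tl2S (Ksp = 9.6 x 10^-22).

Total volume = 36.5 + 347 = 383.5 mL.
[Tl^+] = 2.2 × 10^-4 × (36.5/383.5) = 2.09 x 10^-5 M
[S^2-] = 2.2 x 10^-5 × (347/383.5) = 1.99 x 10^-5 M
Tl2S(s) ⇌ 2 Tl^+ + S^2-, so Q = [Tl^+]^2[S^2-]
Q = (2.09 × 10^-5)^2(1.99 × 10^-5) = 8.7 × 10^-15
Q > Ksp, so Tl2S will precipitate.

Q ≈ 8.7 × 10^-15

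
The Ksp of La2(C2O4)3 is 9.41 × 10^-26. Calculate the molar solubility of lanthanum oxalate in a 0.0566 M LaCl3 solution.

La2(C2O4)3(s) ⇌ 2 La^3+(aq) + 3 C2O4^2-(aq)
Ksp = [La^3+]^2[C2O4^2-]^3
If s mol/L dissolves here, [La^3+] = 0.0566 + 2s ≈ 0.0566, [C2O4^2-] = 3s (common-ion effect: La^3+ is already 0.0566 M).
Ksp ≈ (0.0566)^2 × (3s)^3
s = 1.03 × 10^-8 M
Check: 2s = 2.1 x 10^-8 ≪ 0.0566, so the approximation is valid.

s = 1.03 × 10^-8 M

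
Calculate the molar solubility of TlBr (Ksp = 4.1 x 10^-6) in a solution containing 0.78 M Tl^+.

s ≈ 5.3 × 10^-6 M

TlBr(s) <=> Tl^+ + Br^-
Ksp = [Tl^+][Br^-]
Let s = moles of TlBr that dissolve per litre. [Tl^+] = 0.78 + s ≈ 0.78, [Br^-] = s (Ksp is small, so little additional dissolves).
Ksp ≈ 0.78 × s
s = 5.3 × 10^-6 M
Check: s = 5.3 x 10^-6 ≪ 0.78, so the approximation is valid.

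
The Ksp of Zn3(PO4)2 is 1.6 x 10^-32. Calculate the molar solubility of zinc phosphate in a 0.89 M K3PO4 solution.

Zn3(PO4)2(s) ⇌ 3 Zn^2+(aq) + 2 PO4^3-(aq)
Ksp = [Zn^2+]^3[PO4^3-]^2
Let s = moles of Zn3(PO4)2 that dissolve per litre. [Zn^2+] = 3s, [PO4^3-] = 0.89 + 2s ≈ 0.89 (Ksp is small, so little additional dissolves).
Ksp ≈ (3s)^3 × (0.89)^2
s = 9.1 x 10^-12 M
Check: 2s = 1.8 × 10^-11 ≪ 0.89, so the approximation is valid.

s = 9.1 × 10^-12 M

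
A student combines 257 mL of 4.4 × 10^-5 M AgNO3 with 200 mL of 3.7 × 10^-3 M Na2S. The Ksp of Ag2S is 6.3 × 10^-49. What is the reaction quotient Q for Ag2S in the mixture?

Q = 9.9 x 10^-13

Total volume = 257 + 200 = 457 mL.
[Ag^+] = 4.4 x 10^-5 × (257/457) = 2.47 x 10^-5 M
[S^2-] = 3.7 x 10^-3 × (200/457) = 1.62 x 10^-3 M
Ag2S(s) ⇌ 2 Ag^+(aq) + S^2-(aq), so Q = [Ag^+]^2[S^2-]
Q = (2.47 x 10^-5)^2(1.62 × 10^-3) = 9.9 × 10^-13
Q > Ksp, so Ag2S will precipitate.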